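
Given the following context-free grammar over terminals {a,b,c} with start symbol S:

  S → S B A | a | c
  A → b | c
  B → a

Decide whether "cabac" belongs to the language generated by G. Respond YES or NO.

CNF form of G:
  S -> S X0 | a | c
  A -> b | c
  B -> a
  X0 -> B A

Fill CYK table bottom-up:
  [0..0]={A,S}  "c"
  [1..1]={B,S}  "a"
  [2..2]={A}  "b"
  [3..3]={B,S}  "a"
  [4..4]={A,S}  "c"
  [0..1]=∅  "ca"
  [1..2]={X0}  "ab"  orig:{}
  [2..3]=∅  "ba"
  [3..4]={X0}  "ac"  orig:{}
  [0..2]={S}  "cab"
  [1..3]=∅  "aba"
  [2..4]=∅  "bac"
  [0..3]=∅  "caba"
  [1..4]=∅  "abac"
  [0..4]={S}  "cabac"

S ∈ T[0,4] ⇒ YES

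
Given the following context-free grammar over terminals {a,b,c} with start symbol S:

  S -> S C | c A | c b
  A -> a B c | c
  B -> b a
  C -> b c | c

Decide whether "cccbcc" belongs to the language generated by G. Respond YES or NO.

CNF form of G:
  S -> S C | T1 A | T1 T2
  A -> T0 X3 | c
  B -> T2 T0
  C -> T2 T1 | c
  T0 -> a
  T1 -> c
  T2 -> b
  X3 -> B T1

CYK fill:
  cell(0,0) c: {A,C,T1}  orig:{A,C}
  cell(1,1) c: {A,C,T1}  orig:{A,C}
  cell(2,2) c: {A,C,T1}  orig:{A,C}
  cell(3,3) b: {T2}  orig:{}
  cell(4,4) c: {A,C,T1}  orig:{A,C}
  cell(5,5) c: {A,C,T1}  orig:{A,C}
  cell(0,1) cc: {S}
  cell(1,2) cc: {S}
  cell(2,3) cb: {S}
  cell(3,4) bc: {C}
  cell(4,5) cc: {S}
  cell(0,2) ccc: {S}
  cell(1,3) ccb: ∅
  cell(2,4) cbc: {S}
  cell(3,5) bcc: ∅
  cell(0,3) cccb: ∅
  cell(1,4) ccbc: {S}
  cell(2,5) cbcc: {S}
  cell(0,4) cccbc: {S}
  cell(1,5) ccbcc: {S}
  cell(0,5) cccbcc: {S}

S ∈ T[0,5] ⇒ YES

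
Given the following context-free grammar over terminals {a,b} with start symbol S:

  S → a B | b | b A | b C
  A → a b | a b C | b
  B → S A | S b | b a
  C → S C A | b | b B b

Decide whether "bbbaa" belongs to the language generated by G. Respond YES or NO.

CNF form of G:
  S -> T0 B | T1 A | T1 C | b
  A -> T0 T1 | T0 X2 | b
  B -> S A | S T1 | T1 T0
  C -> S X3 | T1 X4 | b
  T0 -> a
  T1 -> b
  X2 -> T1 C
  X3 -> C A
  X4 -> B T1

CYK table (by increasing span):
  T[0,0] 'b' = {A,C,S,T1}  orig:{A,C,S}
  T[1,1] 'b' = {A,C,S,T1}  orig:{A,C,S}
  T[2,2] 'b' = {A,C,S,T1}  orig:{A,C,S}
  T[3,3] 'a' = {T0}  orig:{}
  T[4,4] 'a' = {T0}  orig:{}
  T[0,1] 'bb' = {B,S,X2,X3}  orig:{B,S}
  T[1,2] 'bb' = {B,S,X2,X3}  orig:{B,S}
  T[2,3] 'ba' = {B}
  T[3,4] 'aa' = ∅
  T[0,2] 'bbb' = {B,C,X4}  orig:{B,C}
  T[1,3] 'bba' = ∅
  T[2,4] 'baa' = ∅
  T[0,3] 'bbba' = ∅
  T[1,4] 'bbaa' = ∅
  T[0,4] 'bbbaa' = ∅

S ∉ T[0,4] ⇒ NO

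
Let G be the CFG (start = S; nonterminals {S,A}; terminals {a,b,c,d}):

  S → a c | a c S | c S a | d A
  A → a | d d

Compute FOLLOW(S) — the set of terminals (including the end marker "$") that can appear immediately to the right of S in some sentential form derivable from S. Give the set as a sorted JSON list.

FIRST iteration:
iter 1:
  A via A→a: +{a}
  A via A→d d: +{d}
  S via S→a c: +{a}
  S via S→c S a: +{c}
  S via S→d A: +{d}
  S: {a,c,d}  A: {a,d}
iter 2: done
  S: {a,c,d}  A: {a,d}

FOLLOW sets:
initialize: $ ∈ FOLLOW(S)
pass 1:
  S→c S a: FOLLOW(S) ⊇ FIRST(a) = {a}; new: +{a}
  S→d A: FOLLOW(A) ⊇ FOLLOW(S) ⊇ {$,a}; new: +{$,a}
  FOLLOW[S]={$,a}  FOLLOW[A]={$,a}
pass 2: done
  FOLLOW[S]={$,a}  FOLLOW[A]={$,a}

FOLLOW(S) = ["$", "a"]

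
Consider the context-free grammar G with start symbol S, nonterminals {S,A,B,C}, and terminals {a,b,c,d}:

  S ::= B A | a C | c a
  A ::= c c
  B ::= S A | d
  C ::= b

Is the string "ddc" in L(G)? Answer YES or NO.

Convert to CNF:
  S -> B A | T0 T1 | T1 C
  A -> T0 T0
  B -> S A | d
  C -> b
  T0 -> c
  T1 -> a

Fill CYK table bottom-up:
  [0..0]={B}  "d"
  [1..1]={B}  "d"
  [2..2]={T0}  "c"  orig:{}
  [0..1]=∅  "dd"
  [1..2]=∅  "dc"
  [0..2]=∅  "ddc"

S ∉ T[0,2] ⇒ NO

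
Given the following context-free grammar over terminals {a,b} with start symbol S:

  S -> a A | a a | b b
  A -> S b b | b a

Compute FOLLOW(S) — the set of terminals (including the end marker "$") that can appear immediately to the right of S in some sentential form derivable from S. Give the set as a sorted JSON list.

Compute FIRST by fixpoint:
iter 1:
  A via A→b a: +{b}
  S via S→a A: +{a}
  S via S→b b: +{b}
  FIRST[S]={a,b}  FIRST[A]={b}
iter 2:
  A via A→S b b: +{a}
  FIRST[S]={a,b}  FIRST[A]={a,b}
iter 3: — fixpoint
  FIRST[S]={a,b}  FIRST[A]={a,b}

Compute FOLLOW by fixpoint:
FOLLOW(S) := {$}
[1]
  A→S b b: FOLLOW(S) ⊇ FIRST(b) = {b}; new: +{b}
  S→a A: FOLLOW(A) ⊇ FOLLOW(S) ⊇ {$,b}; new: +{$,b}
  S: {$,b}  A: {$,b}
[2] — fixpoint
  S: {$,b}  A: {$,b}

FOLLOW(S) = ["$", "b"]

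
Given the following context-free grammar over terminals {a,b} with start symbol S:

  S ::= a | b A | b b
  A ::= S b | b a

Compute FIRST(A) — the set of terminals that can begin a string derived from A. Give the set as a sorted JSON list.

FIRST sets, iterate to fixpoint:
iter 1:
  A via A→b a: +{b}
  S via S→a: +{a}
  S via S→b A: +{b}
  FIRST(S)={a,b}  FIRST(A)={b}
iter 2:
  A via A→S b: +{a}
  FIRST(S)={a,b}  FIRST(A)={a,b}
iter 3: done
  FIRST(S)={a,b}  FIRST(A)={a,b}

FIRST(A) = ["a", "b"]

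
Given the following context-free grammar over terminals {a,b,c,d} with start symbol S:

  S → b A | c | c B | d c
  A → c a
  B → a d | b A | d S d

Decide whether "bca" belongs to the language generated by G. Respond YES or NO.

Convert to CNF:
  S -> T0 B | T2 T0 | T3 A | c
  A -> T0 T1
  B -> T1 T2 | T2 X4 | T3 A
  T0 -> c
  T1 -> a
  T2 -> d
  T3 -> b
  X4 -> S T2

CYK table (by increasing span):
  [0..0]={T3}  "b"  orig:{}
  [1..1]={S,T0}  "c"  orig:{S}
  [2..2]={T1}  "a"  orig:{}
  [0..1]=∅  "bc"
  [1..2]={A}  "ca"
  [0..2]={B,S}  "bca"

S ∈ T[0,2] ⇒ YES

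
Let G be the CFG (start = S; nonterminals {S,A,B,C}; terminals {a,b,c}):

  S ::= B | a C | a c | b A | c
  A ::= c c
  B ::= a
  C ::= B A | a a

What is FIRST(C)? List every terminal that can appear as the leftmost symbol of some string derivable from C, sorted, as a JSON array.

FIRST sets, iterate to fixpoint:
iter 1:
  A via A→c c: +{c}
  B via B→a: +{a}
  C via C→B A: +{a}
  S via S→B: +{a}
  S via S→b A: +{b}
  S via S→c: +{c}
  FIRST[S]={a,b,c}  FIRST[A]={c}  FIRST[B]={a}  FIRST[C]={a}
iter 2: (stable)
  FIRST[S]={a,b,c}  FIRST[A]={c}  FIRST[B]={a}  FIRST[C]={a}

FIRST(C) = ["a"]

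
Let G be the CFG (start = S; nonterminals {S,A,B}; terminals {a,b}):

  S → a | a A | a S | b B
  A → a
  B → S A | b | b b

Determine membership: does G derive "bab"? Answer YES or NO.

Convert to CNF:
  S -> T0 B | T1 A | T1 S | a
  A -> a
  B -> S A | T0 T0 | b
  T0 -> b
  T1 -> a

Fill CYK table bottom-up:
  T[0,0] 'b' = {B,T0}  orig:{B}
  T[1,1] 'a' = {A,S,T1}  orig:{A,S}
  T[2,2] 'b' = {B,T0}  orig:{B}
  T[0,1] 'ba' = ∅
  T[1,2] 'ab' = ∅
  T[0,2] 'bab' = ∅

S ∉ T[0,2] ⇒ NO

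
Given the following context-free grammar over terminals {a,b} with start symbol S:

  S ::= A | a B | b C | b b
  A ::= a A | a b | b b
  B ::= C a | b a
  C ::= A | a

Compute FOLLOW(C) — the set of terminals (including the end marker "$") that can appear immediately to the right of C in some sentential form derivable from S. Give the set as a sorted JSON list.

Compute FIRST by fixpoint:
[1]
  A via A→a A: +{a}
  A via A→b b: +{b}
  B via B→b a: +{b}
  C via C→A: +{a,b}
  S via S→A: +{a,b}
  FIRST(S)={a,b}  FIRST(A)={a,b}  FIRST(B)={b}  FIRST(C)={a,b}
[2]
  B via B→C a: +{a}
  FIRST(S)={a,b}  FIRST(A)={a,b}  FIRST(B)={a,b}  FIRST(C)={a,b}
[3] — fixpoint
  FIRST(S)={a,b}  FIRST(A)={a,b}  FIRST(B)={a,b}  FIRST(C)={a,b}

Compute FOLLOW by fixpoint:
initialize: $ ∈ FOLLOW(S)
pass 1:
  B→C a: FOLLOW(C) ⊇ FIRST(a) = {a}; new: +{a}
  C→A: FOLLOW(A) ⊇ FOLLOW(C) ⊇ {a}; new: +{a}
  S→A: FOLLOW(A) ⊇ FOLLOW(S) ⊇ {$}; new: +{$}
  S→a B: FOLLOW(B) ⊇ FOLLOW(S) ⊇ {$}; new: +{$}
  S→b C: FOLLOW(C) ⊇ FOLLOW(S) ⊇ {$}; new: +{$}
  FOLLOW(S)={$}  FOLLOW(A)={$,a}  FOLLOW(B)={$}  FOLLOW(C)={$,a}
pass 2: done
  FOLLOW(S)={$}  FOLLOW(A)={$,a}  FOLLOW(B)={$}  FOLLOW(C)={$,a}

FOLLOW(C) = ["$", "a"]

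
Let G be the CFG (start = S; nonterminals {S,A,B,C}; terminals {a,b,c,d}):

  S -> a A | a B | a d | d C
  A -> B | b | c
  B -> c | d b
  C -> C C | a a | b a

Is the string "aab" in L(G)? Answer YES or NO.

Convert to CNF:
  S -> T0 C | T2 A | T2 B | T2 T0
  A -> T0 T1 | b | c
  B -> T0 T1 | c
  C -> C C | T1 T2 | T2 T2
  T0 -> d
  T1 -> b
  T2 -> a

Fill CYK table bottom-up:
  T[0,0] 'a' = {T2}  orig:{}
  T[1,1] 'a' = {T2}  orig:{}
  T[2,2] 'b' = {A,T1}  orig:{A}
  T[0,1] 'aa' = {C}
  T[1,2] 'ab' = {S}
  T[0,2] 'aab' = ∅

S ∉ T[0,2] ⇒ NO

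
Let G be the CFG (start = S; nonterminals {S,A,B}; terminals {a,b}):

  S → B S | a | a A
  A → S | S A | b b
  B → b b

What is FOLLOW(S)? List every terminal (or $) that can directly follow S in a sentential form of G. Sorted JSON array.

Compute FIRST by fixpoint:
[1]
  A via A→b b: +{b}
  B via B→b b: +{b}
  S via S→B S: +{b}
  S via S→a: +{a}
  S: {a,b}  A: {b}  B: {b}
[2]
  A via A→S: +{a}
  S: {a,b}  A: {a,b}  B: {b}
[3] — fixpoint
  S: {a,b}  A: {a,b}  B: {b}

FOLLOW iteration:
FOLLOW(S) := {$}
[1]
  A→S A: FOLLOW(S) ⊇ FIRST(A) = {a,b}; new: +{a,b}
  S→B S: FOLLOW(B) ⊇ FIRST(S) = {a,b}; new: +{a,b}
  S→a A: FOLLOW(A) ⊇ FOLLOW(S) ⊇ {$,a,b}; new: +{$,a,b}
  FOLLOW[S]={$,a,b}  FOLLOW[A]={$,a,b}  FOLLOW[B]={a,b}
[2] — fixpoint
  FOLLOW[S]={$,a,b}  FOLLOW[A]={$,a,b}  FOLLOW[B]={a,b}

FOLLOW(S) = ["$", "a", "b"]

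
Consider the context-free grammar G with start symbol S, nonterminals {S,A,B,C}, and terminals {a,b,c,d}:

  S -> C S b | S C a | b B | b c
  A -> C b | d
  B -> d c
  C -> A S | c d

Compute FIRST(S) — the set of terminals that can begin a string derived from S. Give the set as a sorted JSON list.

Compute FIRST by fixpoint:
[1]
  A via A→d: +{d}
  B via B→d c: +{d}
  C via C→A S: +{d}
  C via C→c d: +{c}
  S via S→C S b: +{c,d}
  S via S→b B: +{b}
  S: {b,c,d}  A: {d}  B: {d}  C: {c,d}
[2]
  A via A→C b: +{c}
  S: {b,c,d}  A: {c,d}  B: {d}  C: {c,d}
[3] (stable)
  S: {b,c,d}  A: {c,d}  B: {d}  C: {c,d}

FIRST(S) = ["b", "c", "d"]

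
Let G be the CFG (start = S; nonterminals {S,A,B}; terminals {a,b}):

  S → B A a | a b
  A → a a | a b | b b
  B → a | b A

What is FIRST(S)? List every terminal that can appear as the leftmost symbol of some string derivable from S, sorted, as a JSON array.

FIRST iteration:
iter 1:
  A via A→a a: +{a}
  A via A→b b: +{b}
  B via B→a: +{a}
  B via B→b A: +{b}
  S via S→B A a: +{a,b}
  FIRST(S)={a,b}  FIRST(A)={a,b}  FIRST(B)={a,b}
iter 2: (no change)
  FIRST(S)={a,b}  FIRST(A)={a,b}  FIRST(B)={a,b}

FIRST(S) = ["a", "b"]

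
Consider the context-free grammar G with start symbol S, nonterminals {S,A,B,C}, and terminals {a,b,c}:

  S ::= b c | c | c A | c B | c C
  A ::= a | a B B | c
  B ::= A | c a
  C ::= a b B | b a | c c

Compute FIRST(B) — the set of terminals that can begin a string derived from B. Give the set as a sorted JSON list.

Compute FIRST by fixpoint:
iter 1:
  A via A→a: +{a}
  A via A→c: +{c}
  B via B→A: +{a,c}
  C via C→a b B: +{a}
  C via C→b a: +{b}
  C via C→c c: +{c}
  S via S→b c: +{b}
  S via S→c: +{c}
  S: {b,c}  A: {a,c}  B: {a,c}  C: {a,b,c}
iter 2: — fixpoint
  S: {b,c}  A: {a,c}  B: {a,c}  C: {a,b,c}

FIRST(B) = ["a", "c"]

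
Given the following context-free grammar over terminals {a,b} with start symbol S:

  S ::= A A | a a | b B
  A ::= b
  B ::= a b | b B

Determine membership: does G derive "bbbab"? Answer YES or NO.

Convert to CNF:
  S -> A A | T0 T0 | T1 B
  A -> b
  B -> T0 T1 | T1 B
  T0 -> a
  T1 -> b

CYK table (by increasing span):
  [0..0]={A,T1}  "b"  orig:{A}
  [1..1]={A,T1}  "b"  orig:{A}
  [2..2]={A,T1}  "b"  orig:{A}
  [3..3]={T0}  "a"  orig:{}
  [4..4]={A,T1}  "b"  orig:{A}
  [0..1]={S}  "bb"
  [1..2]={S}  "bb"
  [2..3]=∅  "ba"
  [3..4]={B}  "ab"
  [0..2]=∅  "bbb"
  [1..3]=∅  "bba"
  [2..4]={B,S}  "bab"
  [0..3]=∅  "bbba"
  [1..4]={B,S}  "bbab"
  [0..4]={B,S}  "bbbab"

S ∈ T[0,4] ⇒ YES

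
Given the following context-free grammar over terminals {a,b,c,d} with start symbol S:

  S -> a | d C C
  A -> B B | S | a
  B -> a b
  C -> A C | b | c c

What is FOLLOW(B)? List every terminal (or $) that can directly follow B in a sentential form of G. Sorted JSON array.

Compute FIRST by fixpoint:
iter 1:
  A via A→a: +{a}
  B via B→a b: +{a}
  C via C→A C: +{a}
  C via C→b: +{b}
  C via C→c c: +{c}
  S via S→a: +{a}
  S via S→d C C: +{d}
  FIRST[S]={a,d}  FIRST[A]={a}  FIRST[B]={a}  FIRST[C]={a,b,c}
iter 2:
  A via A→S: +{d}
  C via C→A C: +{d}
  FIRST[S]={a,d}  FIRST[A]={a,d}  FIRST[B]={a}  FIRST[C]={a,b,c,d}
iter 3: (no change)
  FIRST[S]={a,d}  FIRST[A]={a,d}  FIRST[B]={a}  FIRST[C]={a,b,c,d}

Compute FOLLOW by fixpoint:
initialize: $ ∈ FOLLOW(S)
round 1:
  A→B B: FOLLOW(B) ⊇ FIRST(B) = {a}; new: +{a}
  C→A C: FOLLOW(A) ⊇ FIRST(C) = {a,b,c,d}; new: +{a,b,c,d}
  S→d C C: FOLLOW(C) ⊇ FIRST(C) = {a,b,c,d}; new: +{a,b,c,d}
  S→d C C: FOLLOW(C) ⊇ FOLLOW(S) ⊇ {$}; new: +{$}
  FOLLOW(S)={$}  FOLLOW(A)={a,b,c,d}  FOLLOW(B)={a}  FOLLOW(C)={$,a,b,c,d}
round 2:
  A→B B: FOLLOW(B) ⊇ FOLLOW(A) ⊇ {a,b,c,d}; new: +{b,c,d}
  A→S: FOLLOW(S) ⊇ FOLLOW(A) ⊇ {a,b,c,d}; new: +{a,b,c,d}
  FOLLOW(S)={$,a,b,c,d}  FOLLOW(A)={a,b,c,d}  FOLLOW(B)={a,b,c,d}  FOLLOW(C)={$,a,b,c,d}
round 3: done
  FOLLOW(S)={$,a,b,c,d}  FOLLOW(A)={a,b,c,d}  FOLLOW(B)={a,b,c,d}  FOLLOW(C)={$,a,b,c,d}

FOLLOW(B) = ["a", "b", "c", "d"]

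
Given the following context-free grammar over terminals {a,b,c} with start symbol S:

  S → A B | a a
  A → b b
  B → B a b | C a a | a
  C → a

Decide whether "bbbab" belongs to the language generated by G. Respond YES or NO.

CNF form of G:
  S -> A B | T1 T1
  A -> T0 T0
  B -> B X2 | C X3 | a
  C -> a
  T0 -> b
  T1 -> a
  X2 -> T1 T0
  X3 -> T1 T1

Fill CYK table bottom-up:
  T[0,0] 'b' = {T0}  orig:{}
  T[1,1] 'b' = {T0}  orig:{}
  T[2,2] 'b' = {T0}  orig:{}
  T[3,3] 'a' = {B,C,T1}  orig:{B,C}
  T[4,4] 'b' = {T0}  orig:{}
  T[0,1] 'bb' = {A}
  T[1,2] 'bb' = {A}
  T[2,3] 'ba' = ∅
  T[3,4] 'ab' = {X2}  orig:{}
  T[0,2] 'bbb' = ∅
  T[1,3] 'bba' = {S}
  T[2,4] 'bab' = ∅
  T[0,3] 'bbba' = ∅
  T[1,4] 'bbab' = ∅
  T[0,4] 'bbbab' = ∅

S ∉ T[0,4] ⇒ NO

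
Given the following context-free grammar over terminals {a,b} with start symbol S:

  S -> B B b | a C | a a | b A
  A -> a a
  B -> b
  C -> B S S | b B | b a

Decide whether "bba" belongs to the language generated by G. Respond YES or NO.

CNF form of G:
  S -> B X3 | T0 C | T0 T0 | T1 A
  A -> T0 T0
  B -> b
  C -> B X2 | T1 B | T1 T0
  T0 -> a
  T1 -> b
  X2 -> S S
  X3 -> B T1

CYK table (by increasing span):
  cell(0,0) b: {B,T1}  orig:{B}
  cell(1,1) b: {B,T1}  orig:{B}
  cell(2,2) a: {T0}  orig:{}
  cell(0,1) bb: {C,X3}  orig:{C}
  cell(1,2) ba: {C}
  cell(0,2) bba: ∅

S ∉ T[0,2] ⇒ NO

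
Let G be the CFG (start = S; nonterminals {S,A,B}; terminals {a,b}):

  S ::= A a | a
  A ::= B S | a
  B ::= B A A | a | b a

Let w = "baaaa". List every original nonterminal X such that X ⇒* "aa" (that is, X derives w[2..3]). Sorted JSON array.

CNF form of G:
  S -> A T1 | a
  A -> B S | a
  B -> B X2 | T0 T1 | a
  T0 -> b
  T1 -> a
  X2 -> A A

CYK fill (cells [i..j] with 2 ≤ i ≤ j ≤ 3 only):
  [2..2]={A,B,S,T1}  "a"  orig:{A,B,S}
  [3..3]={A,B,S,T1}  "a"  orig:{A,B,S}
  [2..3]={A,S,X2}  "aa"  orig:{A,S}

Original NTs in T[2,3] deriving "aa": ["A", "S"]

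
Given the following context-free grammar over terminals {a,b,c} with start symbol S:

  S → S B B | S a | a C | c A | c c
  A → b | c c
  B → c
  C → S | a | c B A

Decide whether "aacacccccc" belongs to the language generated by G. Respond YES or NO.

CNF form of G:
  S -> S T1 | S X4 | T0 A | T0 T0 | T1 C
  A -> T0 T0 | b
  B -> c
  C -> S T1 | S X2 | T0 A | T0 T0 | T0 X3 | T1 C | a
  T0 -> c
  T1 -> a
  X2 -> B B
  X3 -> B A
  X4 -> B B

Fill CYK table bottom-up:
  [0..0]={C,T1}  "a"  orig:{C}
  [1..1]={C,T1}  "a"  orig:{C}
  [2..2]={B,T0}  "c"  orig:{B}
  [3..3]={C,T1}  "a"  orig:{C}
  [4..4]={B,T0}  "c"  orig:{B}
  [5..5]={B,T0}  "c"  orig:{B}
  [6..6]={B,T0}  "c"  orig:{B}
  [7..7]={B,T0}  "c"  orig:{B}
  [8..8]={B,T0}  "c"  orig:{B}
  [9..9]={B,T0}  "c"  orig:{B}
  [0..1]={C,S}  "aa"
  [1..2]=∅  "ac"
  [2..3]=∅  "ca"
  [3..4]=∅  "ac"
  [4..5]={A,C,S,X2,X4}  "cc"  orig:{A,C,S}
  [5..6]={A,C,S,X2,X4}  "cc"  orig:{A,C,S}
  [6..7]={A,C,S,X2,X4}  "cc"  orig:{A,C,S}
  [7..8]={A,C,S,X2,X4}  "cc"  orig:{A,C,S}
  [8..9]={A,C,S,X2,X4}  "cc"  orig:{A,C,S}
  [0..2]=∅  "aac"
  [1..3]=∅  "aca"
  [2..4]=∅  "cac"
  [3..5]={C,S}  "acc"
  [4..6]={C,S,X3}  "ccc"  orig:{C,S}
  [5..7]={C,S,X3}  "ccc"  orig:{C,S}
  [6..8]={C,S,X3}  "ccc"  orig:{C,S}
  [7..9]={C,S,X3}  "ccc"  orig:{C,S}
  [0..3]=∅  "aaca"
  [1..4]=∅  "acac"
  [2..5]=∅  "cacc"
  [3..6]={C,S}  "accc"
  [4..7]={C,S}  "cccc"
  [5..8]={C,S}  "cccc"
  [6..9]={C,S}  "cccc"
  [0..4]=∅  "aacac"
  [1..5]=∅  "acacc"
  [2..6]=∅  "caccc"
  [3..7]={C,S}  "acccc"
  [4..8]={C,S}  "ccccc"
  [5..9]={C,S}  "ccccc"
  [0..5]=∅  "aacacc"
  [1..6]=∅  "acaccc"
  [2..7]=∅  "cacccc"
  [3..8]={C,S}  "accccc"
  [4..9]={C,S}  "cccccc"
  [0..6]=∅  "aacaccc"
  [1..7]=∅  "acacccc"
  [2..8]=∅  "caccccc"
  [3..9]={C,S}  "acccccc"
  [0..7]=∅  "aacacccc"
  [1..8]=∅  "acaccccc"
  [2..9]=∅  "cacccccc"
  [0..8]=∅  "aacaccccc"
  [1..9]=∅  "acacccccc"
  [0..9]=∅  "aacacccccc"

S ∉ T[0,9] ⇒ NO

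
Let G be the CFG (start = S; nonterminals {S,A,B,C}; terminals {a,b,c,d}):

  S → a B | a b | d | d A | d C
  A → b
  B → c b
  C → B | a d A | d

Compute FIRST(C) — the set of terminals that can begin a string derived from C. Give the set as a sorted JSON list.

FIRST iteration:
iter 1:
  A via A→b: +{b}
  B via B→c b: +{c}
  C via C→B: +{c}
  C via C→a d A: +{a}
  C via C→d: +{d}
  S via S→a B: +{a}
  S via S→d: +{d}
  S: {a,d}  A: {b}  B: {c}  C: {a,c,d}
iter 2: done
  S: {a,d}  A: {b}  B: {c}  C: {a,c,d}

FIRST(C) = ["a", "c", "d"]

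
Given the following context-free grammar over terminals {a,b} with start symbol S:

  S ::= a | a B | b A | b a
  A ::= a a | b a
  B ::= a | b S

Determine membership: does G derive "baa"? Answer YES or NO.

Convert to CNF:
  S -> T0 B | T1 A | T1 T0 | a
  A -> T0 T0 | T1 T0
  B -> T1 S | a
  T0 -> a
  T1 -> b

CYK table (by increasing span):
  cell(0,0) b: {T1}  orig:{}
  cell(1,1) a: {B,S,T0}  orig:{B,S}
  cell(2,2) a: {B,S,T0}  orig:{B,S}
  cell(0,1) ba: {A,B,S}
  cell(1,2) aa: {A,S}
  cell(0,2) baa: {B,S}

S ∈ T[0,2] ⇒ YES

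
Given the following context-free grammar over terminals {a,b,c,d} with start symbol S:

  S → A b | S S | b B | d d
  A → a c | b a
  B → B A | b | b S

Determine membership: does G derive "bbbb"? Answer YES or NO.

Convert to CNF:
  S -> A T2 | S S | T2 B | T3 T3
  A -> T0 T1 | T2 T0
  B -> B A | T2 S | b
  T0 -> a
  T1 -> c
  T2 -> b
  T3 -> d

Fill CYK table bottom-up:
  T[0,0] 'b' = {B,T2}  orig:{B}
  T[1,1] 'b' = {B,T2}  orig:{B}
  T[2,2] 'b' = {B,T2}  orig:{B}
  T[3,3] 'b' = {B,T2}  orig:{B}
  T[0,1] 'bb' = {S}
  T[1,2] 'bb' = {S}
  T[2,3] 'bb' = {S}
  T[0,2] 'bbb' = {B}
  T[1,3] 'bbb' = {B}
  T[0,3] 'bbbb' = {S}

S ∈ T[0,3] ⇒ YES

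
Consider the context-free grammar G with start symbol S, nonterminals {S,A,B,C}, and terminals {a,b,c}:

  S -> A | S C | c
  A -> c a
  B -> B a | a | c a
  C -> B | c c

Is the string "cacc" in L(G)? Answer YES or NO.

Convert to CNF:
  S -> S C | T0 T1 | c
  A -> T0 T1
  B -> B T1 | T0 T1 | a
  C -> B T1 | T0 T0 | T0 T1 | a
  T0 -> c
  T1 -> a

CYK table (by increasing span):
  [0..0]={S,T0}  "c"  orig:{S}
  [1..1]={B,C,T1}  "a"  orig:{B,C}
  [2..2]={S,T0}  "c"  orig:{S}
  [3..3]={S,T0}  "c"  orig:{S}
  [0..1]={A,B,C,S}  "ca"
  [1..2]=∅  "ac"
  [2..3]={C}  "cc"
  [0..2]=∅  "cac"
  [1..3]=∅  "acc"
  [0..3]={S}  "cacc"

S ∈ T[0,3] ⇒ YES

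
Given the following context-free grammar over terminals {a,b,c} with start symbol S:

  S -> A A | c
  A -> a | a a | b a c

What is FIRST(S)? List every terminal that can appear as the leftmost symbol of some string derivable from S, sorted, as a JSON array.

Compute FIRST by fixpoint:
pass 1:
  A via A→a: +{a}
  A via A→b a c: +{b}
  S via S→A A: +{a,b}
  S via S→c: +{c}
  FIRST[S]={a,b,c}  FIRST[A]={a,b}
pass 2: (stable)
  FIRST[S]={a,b,c}  FIRST[A]={a,b}

FIRST(S) = ["a", "b", "c"]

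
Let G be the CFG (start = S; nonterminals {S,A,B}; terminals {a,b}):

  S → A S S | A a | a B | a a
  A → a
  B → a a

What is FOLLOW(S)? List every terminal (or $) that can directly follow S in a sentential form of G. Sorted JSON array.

FIRST sets, iterate to fixpoint:
pass 1:
  A via A→a: +{a}
  B via B→a a: +{a}
  S via S→A S S: +{a}
  FIRST[S]={a}  FIRST[A]={a}  FIRST[B]={a}
pass 2: — fixpoint
  FIRST[S]={a}  FIRST[A]={a}  FIRST[B]={a}

FOLLOW iteration:
initialize: $ ∈ FOLLOW(S)
round 1:
  S→A S S: FOLLOW(A) ⊇ FIRST(S) = {a}; new: +{a}
  S→A S S: FOLLOW(S) ⊇ FIRST(S) = {a}; new: +{a}
  S→a B: FOLLOW(B) ⊇ FOLLOW(S) ⊇ {$,a}; new: +{$,a}
  S: {$,a}  A: {a}  B: {$,a}
round 2: (stable)
  S: {$,a}  A: {a}  B: {$,a}

FOLLOW(S) = ["$", "a"]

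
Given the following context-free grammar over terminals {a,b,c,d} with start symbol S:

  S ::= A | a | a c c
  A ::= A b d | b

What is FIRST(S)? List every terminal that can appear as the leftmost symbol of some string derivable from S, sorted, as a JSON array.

Compute FIRST by fixpoint:
[1]
  A via A→b: +{b}
  S via S→A: +{b}
  S via S→a: +{a}
  FIRST(S)={a,b}  FIRST(A)={b}
[2] done
  FIRST(S)={a,b}  FIRST(A)={b}

FIRST(S) = ["a", "b"]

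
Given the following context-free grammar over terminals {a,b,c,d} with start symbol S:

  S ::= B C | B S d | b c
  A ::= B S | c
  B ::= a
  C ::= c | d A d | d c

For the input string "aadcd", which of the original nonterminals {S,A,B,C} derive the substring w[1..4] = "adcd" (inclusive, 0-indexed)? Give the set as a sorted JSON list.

Convert to CNF:
  S -> B C | B X4 | T2 T1
  A -> B S | c
  B -> a
  C -> T0 T1 | T0 X3 | c
  T0 -> d
  T1 -> c
  T2 -> b
  X3 -> A T0
  X4 -> S T0

CYK fill, restricted to cells inside w[1..4]:
  [1..1]={B}  "a"
  [2..2]={T0}  "d"  orig:{}
  [3..3]={A,C,T1}  "c"  orig:{A,C}
  [4..4]={T0}  "d"  orig:{}
  [1..2]=∅  "ad"
  [2..3]={C}  "dc"
  [3..4]={X3}  "cd"  orig:{}
  [1..3]={S}  "adc"
  [2..4]={C}  "dcd"
  [1..4]={S,X4}  "adcd"  orig:{S}

Original NTs in T[1,4] deriving "adcd": ["S"]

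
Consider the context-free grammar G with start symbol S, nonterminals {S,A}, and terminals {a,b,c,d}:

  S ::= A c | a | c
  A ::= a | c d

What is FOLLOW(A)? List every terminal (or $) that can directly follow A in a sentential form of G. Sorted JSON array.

Compute FIRST by fixpoint:
round 1:
  A via A→a: +{a}
  A via A→c d: +{c}
  S via S→A c: +{a,c}
  S: {a,c}  A: {a,c}
round 2: (stable)
  S: {a,c}  A: {a,c}

FOLLOW iteration:
seed FOLLOW(S) with $
pass 1:
  S→A c: FOLLOW(A) ⊇ FIRST(c) = {c}; new: +{c}
  FOLLOW[S]={$}  FOLLOW[A]={c}
pass 2: — fixpoint
  FOLLOW[S]={$}  FOLLOW[A]={c}

FOLLOW(A) = ["c"]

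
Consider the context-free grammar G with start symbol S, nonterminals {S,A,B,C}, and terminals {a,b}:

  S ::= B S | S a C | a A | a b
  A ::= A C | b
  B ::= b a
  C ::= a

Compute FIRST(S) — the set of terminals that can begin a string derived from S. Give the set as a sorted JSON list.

FIRST sets, iterate to fixpoint:
[1]
  A via A→b: +{b}
  B via B→b a: +{b}
  C via C→a: +{a}
  S via S→B S: +{b}
  S via S→a A: +{a}
  FIRST[S]={a,b}  FIRST[A]={b}  FIRST[B]={b}  FIRST[C]={a}
[2] (no change)
  FIRST[S]={a,b}  FIRST[A]={b}  FIRST[B]={b}  FIRST[C]={a}

FIRST(S) = ["a", "b"]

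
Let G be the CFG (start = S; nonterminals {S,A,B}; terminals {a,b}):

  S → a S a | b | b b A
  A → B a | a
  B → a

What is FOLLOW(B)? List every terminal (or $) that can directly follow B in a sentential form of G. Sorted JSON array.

FIRST sets, iterate to fixpoint:
pass 1:
  A via A→a: +{a}
  B via B→a: +{a}
  S via S→a S a: +{a}
  S via S→b: +{b}
  S: {a,b}  A: {a}  B: {a}
pass 2: — fixpoint
  S: {a,b}  A: {a}  B: {a}

Compute FOLLOW by fixpoint:
FOLLOW(S) := {$}
iter 1:
  A→B a: FOLLOW(B) ⊇ FIRST(a) = {a}; new: +{a}
  S→a S a: FOLLOW(S) ⊇ FIRST(a) = {a}; new: +{a}
  S→b b A: FOLLOW(A) ⊇ FOLLOW(S) ⊇ {$,a}; new: +{$,a}
  FOLLOW(S)={$,a}  FOLLOW(A)={$,a}  FOLLOW(B)={a}
iter 2: (stable)
  FOLLOW(S)={$,a}  FOLLOW(A)={$,a}  FOLLOW(B)={a}

FOLLOW(B) = ["a"]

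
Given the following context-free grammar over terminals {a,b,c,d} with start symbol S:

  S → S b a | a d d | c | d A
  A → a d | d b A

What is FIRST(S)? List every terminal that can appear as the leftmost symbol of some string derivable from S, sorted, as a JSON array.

FIRST iteration:
iter 1:
  A via A→a d: +{a}
  A via A→d b A: +{d}
  S via S→a d d: +{a}
  S via S→c: +{c}
  S via S→d A: +{d}
  FIRST[S]={a,c,d}  FIRST[A]={a,d}
iter 2: (stable)
  FIRST[S]={a,c,d}  FIRST[A]={a,d}

FIRST(S) = ["a", "c", "d"]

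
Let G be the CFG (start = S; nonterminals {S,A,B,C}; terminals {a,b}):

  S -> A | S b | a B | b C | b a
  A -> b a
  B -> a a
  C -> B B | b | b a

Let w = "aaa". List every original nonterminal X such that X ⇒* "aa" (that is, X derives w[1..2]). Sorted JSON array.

Convert to CNF:
  S -> S T0 | T0 C | T0 T1 | T1 B
  A -> T0 T1
  B -> T1 T1
  C -> B B | T0 T1 | b
  T0 -> b
  T1 -> a

Fill CYK table bottom-up (cells [i..j] with 1 ≤ i ≤ j ≤ 2 only):
  [1..1]={T1}  "a"  orig:{}
  [2..2]={T1}  "a"  orig:{}
  [1..2]={B}  "aa"

Original NTs in T[1,2] deriving "aa": ["B"]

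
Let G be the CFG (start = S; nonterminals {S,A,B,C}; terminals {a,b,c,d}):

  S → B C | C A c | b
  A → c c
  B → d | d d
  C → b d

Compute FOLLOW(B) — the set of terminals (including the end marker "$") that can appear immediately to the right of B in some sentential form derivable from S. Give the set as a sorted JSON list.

Compute FIRST by fixpoint:
[1]
  A via A→c c: +{c}
  B via B→d: +{d}
  C via C→b d: +{b}
  S via S→B C: +{d}
  S via S→C A c: +{b}
  S: {b,d}  A: {c}  B: {d}  C: {b}
[2] done
  S: {b,d}  A: {c}  B: {d}  C: {b}

FOLLOW sets:
FOLLOW(S) := {$}
[1]
  S→B C: FOLLOW(B) ⊇ FIRST(C) = {b}; new: +{b}
  S→B C: FOLLOW(C) ⊇ FOLLOW(S) ⊇ {$}; new: +{$}
  S→C A c: FOLLOW(C) ⊇ FIRST(A) = {c}; new: +{c}
  S→C A c: FOLLOW(A) ⊇ FIRST(c) = {c}; new: +{c}
  FOLLOW[S]={$}  FOLLOW[A]={c}  FOLLOW[B]={b}  FOLLOW[C]={$,c}
[2] done
  FOLLOW[S]={$}  FOLLOW[A]={c}  FOLLOW[B]={b}  FOLLOW[C]={$,c}

FOLLOW(B) = ["b"]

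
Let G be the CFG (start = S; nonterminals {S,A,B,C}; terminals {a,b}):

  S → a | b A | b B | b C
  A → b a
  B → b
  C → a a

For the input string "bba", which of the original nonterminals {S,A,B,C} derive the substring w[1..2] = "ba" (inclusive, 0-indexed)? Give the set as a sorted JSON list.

CNF form of G:
  S -> T0 A | T0 B | T0 C | a
  A -> T0 T1
  B -> b
  C -> T1 T1
  T0 -> b
  T1 -> a

CYK fill — only the sub-triangle for w[1..2]:
  cell(1,1) b: {B,T0}  orig:{B}
  cell(2,2) a: {S,T1}  orig:{S}
  cell(1,2) ba: {A}

Original NTs in T[1,2] deriving "ba": ["A"]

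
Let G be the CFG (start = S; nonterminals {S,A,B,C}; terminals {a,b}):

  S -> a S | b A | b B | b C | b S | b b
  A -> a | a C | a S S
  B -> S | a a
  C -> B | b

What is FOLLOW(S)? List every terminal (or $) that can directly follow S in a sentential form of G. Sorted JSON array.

FIRST sets, iterate to fixpoint:
pass 1:
  A via A→a: +{a}
  B via B→a a: +{a}
  C via C→B: +{a}
  C via C→b: +{b}
  S via S→a S: +{a}
  S via S→b A: +{b}
  FIRST[S]={a,b}  FIRST[A]={a}  FIRST[B]={a}  FIRST[C]={a,b}
pass 2:
  B via B→S: +{b}
  FIRST[S]={a,b}  FIRST[A]={a}  FIRST[B]={a,b}  FIRST[C]={a,b}
pass 3: — fixpoint
  FIRST[S]={a,b}  FIRST[A]={a}  FIRST[B]={a,b}  FIRST[C]={a,b}

FOLLOW sets:
seed FOLLOW(S) with $
[1]
  A→a S S: FOLLOW(S) ⊇ FIRST(S) = {a,b}; new: +{a,b}
  S→b A: FOLLOW(A) ⊇ FOLLOW(S) ⊇ {$,a,b}; new: +{$,a,b}
  S→b B: FOLLOW(B) ⊇ FOLLOW(S) ⊇ {$,a,b}; new: +{$,a,b}
  S→b C: FOLLOW(C) ⊇ FOLLOW(S) ⊇ {$,a,b}; new: +{$,a,b}
  FOLLOW(S)={$,a,b}  FOLLOW(A)={$,a,b}  FOLLOW(B)={$,a,b}  FOLLOW(C)={$,a,b}
[2] (stable)
  FOLLOW(S)={$,a,b}  FOLLOW(A)={$,a,b}  FOLLOW(B)={$,a,b}  FOLLOW(C)={$,a,b}

FOLLOW(S) = ["$", "a", "b"]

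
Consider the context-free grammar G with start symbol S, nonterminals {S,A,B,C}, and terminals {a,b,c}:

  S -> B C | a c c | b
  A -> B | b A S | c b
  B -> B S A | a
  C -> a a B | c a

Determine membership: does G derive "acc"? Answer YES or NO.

Convert to CNF:
  S -> B C | T2 X7 | b
  A -> B X3 | T0 X4 | T1 T0 | a
  B -> B X5 | a
  C -> T1 T2 | T2 X6
  T0 -> b
  T1 -> c
  T2 -> a
  X3 -> S A
  X4 -> A S
  X5 -> S A
  X6 -> T2 B
  X7 -> T1 T1

CYK table (by increasing span):
  cell(0,0) a: {A,B,T2}  orig:{A,B}
  cell(1,1) c: {T1}  orig:{}
  cell(2,2) c: {T1}  orig:{}
  cell(0,1) ac: ∅
  cell(1,2) cc: {X7}  orig:{}
  cell(0,2) acc: {S}

S ∈ T[0,2] ⇒ YES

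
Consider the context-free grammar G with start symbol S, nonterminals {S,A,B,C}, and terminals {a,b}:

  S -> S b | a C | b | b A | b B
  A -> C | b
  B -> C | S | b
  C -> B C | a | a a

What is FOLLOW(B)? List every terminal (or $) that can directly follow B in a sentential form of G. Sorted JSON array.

FIRST sets, iterate to fixpoint:
iter 1:
  A via A→b: +{b}
  B via B→b: +{b}
  C via C→B C: +{b}
  C via C→a: +{a}
  S via S→a C: +{a}
  S via S→b: +{b}
  FIRST(S)={a,b}  FIRST(A)={b}  FIRST(B)={b}  FIRST(C)={a,b}
iter 2:
  A via A→C: +{a}
  B via B→C: +{a}
  FIRST(S)={a,b}  FIRST(A)={a,b}  FIRST(B)={a,b}  FIRST(C)={a,b}
iter 3: done
  FIRST(S)={a,b}  FIRST(A)={a,b}  FIRST(B)={a,b}  FIRST(C)={a,b}

Compute FOLLOW by fixpoint:
seed FOLLOW(S) with $
pass 1:
  C→B C: FOLLOW(B) ⊇ FIRST(C) = {a,b}; new: +{a,b}
  S→S b: FOLLOW(S) ⊇ FIRST(b) = {b}; new: +{b}
  S→a C: FOLLOW(C) ⊇ FOLLOW(S) ⊇ {$,b}; new: +{$,b}
  S→b A: FOLLOW(A) ⊇ FOLLOW(S) ⊇ {$,b}; new: +{$,b}
  S→b B: FOLLOW(B) ⊇ FOLLOW(S) ⊇ {$,b}; new: +{$}
  S: {$,b}  A: {$,b}  B: {$,a,b}  C: {$,b}
pass 2:
  B→C: FOLLOW(C) ⊇ FOLLOW(B) ⊇ {$,a,b}; new: +{a}
  B→S: FOLLOW(S) ⊇ FOLLOW(B) ⊇ {$,a,b}; new: +{a}
  S→b A: FOLLOW(A) ⊇ FOLLOW(S) ⊇ {$,a,b}; new: +{a}
  S: {$,a,b}  A: {$,a,b}  B: {$,a,b}  C: {$,a,b}
pass 3: (no change)
  S: {$,a,b}  A: {$,a,b}  B: {$,a,b}  C: {$,a,b}

FOLLOW(B) = ["$", "a", "b"]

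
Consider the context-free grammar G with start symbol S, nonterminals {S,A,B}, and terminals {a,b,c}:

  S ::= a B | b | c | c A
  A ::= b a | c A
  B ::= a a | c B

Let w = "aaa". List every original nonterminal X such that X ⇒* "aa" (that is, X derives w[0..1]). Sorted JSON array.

Convert to CNF:
  S -> T1 B | T2 A | b | c
  A -> T0 T1 | T2 A
  B -> T1 T1 | T2 B
  T0 -> b
  T1 -> a
  T2 -> c

CYK fill, restricted to cells inside w[0..1]:
  [0..0]={T1}  "a"  orig:{}
  [1..1]={T1}  "a"  orig:{}
  [0..1]={B}  "aa"

Original NTs in T[0,1] deriving "aa": ["B"]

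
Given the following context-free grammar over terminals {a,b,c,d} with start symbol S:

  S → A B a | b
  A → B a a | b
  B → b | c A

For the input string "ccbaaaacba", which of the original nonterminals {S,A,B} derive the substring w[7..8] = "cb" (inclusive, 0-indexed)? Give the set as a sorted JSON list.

CNF form of G:
  S -> A X3 | b
  A -> B X2 | b
  B -> T1 A | b
  T0 -> a
  T1 -> c
  X2 -> T0 T0
  X3 -> B T0

Fill CYK table bottom-up, restricted to cells inside w[7..8]:
  T[7,7] 'c' = {T1}  orig:{}
  T[8,8] 'b' = {A,B,S}
  T[7,8] 'cb' = {B}

Original NTs in T[7,8] deriving "cb": ["B"]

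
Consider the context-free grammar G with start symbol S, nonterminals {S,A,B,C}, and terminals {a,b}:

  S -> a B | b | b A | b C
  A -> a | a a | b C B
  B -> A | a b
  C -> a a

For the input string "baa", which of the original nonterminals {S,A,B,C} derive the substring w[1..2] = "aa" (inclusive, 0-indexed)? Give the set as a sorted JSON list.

CNF form of G:
  S -> T0 B | T1 A | T1 C | b
  A -> T0 T0 | T1 X2 | a
  B -> T0 T0 | T0 T1 | T1 X3 | a
  C -> T0 T0
  T0 -> a
  T1 -> b
  X2 -> C B
  X3 -> C B

CYK table (by increasing span), restricted to cells inside w[1..2]:
  cell(1,1) a: {A,B,T0}  orig:{A,B}
  cell(2,2) a: {A,B,T0}  orig:{A,B}
  cell(1,2) aa: {A,B,C,S}

Original NTs in T[1,2] deriving "aa": ["A", "B", "C", "S"]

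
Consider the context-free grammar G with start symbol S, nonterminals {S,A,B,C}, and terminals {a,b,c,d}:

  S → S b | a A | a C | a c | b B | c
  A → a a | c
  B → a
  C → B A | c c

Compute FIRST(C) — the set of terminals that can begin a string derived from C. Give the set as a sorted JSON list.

FIRST iteration:
pass 1:
  A via A→a a: +{a}
  A via A→c: +{c}
  B via B→a: +{a}
  C via C→B A: +{a}
  C via C→c c: +{c}
  S via S→a A: +{a}
  S via S→b B: +{b}
  S via S→c: +{c}
  FIRST(S)={a,b,c}  FIRST(A)={a,c}  FIRST(B)={a}  FIRST(C)={a,c}
pass 2: — fixpoint
  FIRST(S)={a,b,c}  FIRST(A)={a,c}  FIRST(B)={a}  FIRST(C)={a,c}

FIRST(C) = ["a", "c"]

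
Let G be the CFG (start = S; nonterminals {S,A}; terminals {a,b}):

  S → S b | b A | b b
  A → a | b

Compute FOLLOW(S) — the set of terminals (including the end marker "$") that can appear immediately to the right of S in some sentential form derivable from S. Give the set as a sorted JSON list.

FIRST sets, iterate to fixpoint:
round 1:
  A via A→a: +{a}
  A via A→b: +{b}
  S via S→b A: +{b}
  FIRST[S]={b}  FIRST[A]={a,b}
round 2: (no change)
  FIRST[S]={b}  FIRST[A]={a,b}

FOLLOW sets:
initialize: $ ∈ FOLLOW(S)
pass 1:
  S→S b: FOLLOW(S) ⊇ FIRST(b) = {b}; new: +{b}
  S→b A: FOLLOW(A) ⊇ FOLLOW(S) ⊇ {$,b}; new: +{$,b}
  S: {$,b}  A: {$,b}
pass 2: done
  S: {$,b}  A: {$,b}

FOLLOW(S) = ["$", "b"]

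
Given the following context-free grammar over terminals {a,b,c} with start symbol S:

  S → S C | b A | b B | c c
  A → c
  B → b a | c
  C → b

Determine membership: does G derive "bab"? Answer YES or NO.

Convert to CNF:
  S -> S C | T0 A | T0 B | T2 T2
  A -> c
  B -> T0 T1 | c
  C -> b
  T0 -> b
  T1 -> a
  T2 -> c

CYK table (by increasing span):
  [0..0]={C,T0}  "b"  orig:{C}
  [1..1]={T1}  "a"  orig:{}
  [2..2]={C,T0}  "b"  orig:{C}
  [0..1]={B}  "ba"
  [1..2]=∅  "ab"
  [0..2]=∅  "bab"

S ∉ T[0,2] ⇒ NO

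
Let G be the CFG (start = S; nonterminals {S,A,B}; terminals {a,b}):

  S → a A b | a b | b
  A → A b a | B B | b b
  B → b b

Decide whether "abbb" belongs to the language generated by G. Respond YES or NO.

CNF form of G:
  S -> T1 T0 | T1 X3 | b
  A -> A X2 | B B | T0 T0
  B -> T0 T0
  T0 -> b
  T1 -> a
  X2 -> T0 T1
  X3 -> A T0

CYK fill:
  T[0,0] 'a' = {T1}  orig:{}
  T[1,1] 'b' = {S,T0}  orig:{S}
  T[2,2] 'b' = {S,T0}  orig:{S}
  T[3,3] 'b' = {S,T0}  orig:{S}
  T[0,1] 'ab' = {S}
  T[1,2] 'bb' = {A,B}
  T[2,3] 'bb' = {A,B}
  T[0,2] 'abb' = ∅
  T[1,3] 'bbb' = {X3}  orig:{}
  T[0,3] 'abbb' = {S}

S ∈ T[0,3] ⇒ YES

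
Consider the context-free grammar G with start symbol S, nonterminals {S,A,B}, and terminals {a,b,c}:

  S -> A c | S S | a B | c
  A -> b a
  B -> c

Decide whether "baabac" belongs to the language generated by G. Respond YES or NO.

CNF form of G:
  S -> A T2 | S S | T1 B | c
  A -> T0 T1
  B -> c
  T0 -> b
  T1 -> a
  T2 -> c

CYK fill:
  cell(0,0) b: {T0}  orig:{}
  cell(1,1) a: {T1}  orig:{}
  cell(2,2) a: {T1}  orig:{}
  cell(3,3) b: {T0}  orig:{}
  cell(4,4) a: {T1}  orig:{}
  cell(5,5) c: {B,S,T2}  orig:{B,S}
  cell(0,1) ba: {A}
  cell(1,2) aa: ∅
  cell(2,3) ab: ∅
  cell(3,4) ba: {A}
  cell(4,5) ac: {S}
  cell(0,2) baa: ∅
  cell(1,3) aab: ∅
  cell(2,4) aba: ∅
  cell(3,5) bac: {S}
  cell(0,3) baab: ∅
  cell(1,4) aaba: ∅
  cell(2,5) abac: ∅
  cell(0,4) baaba: ∅
  cell(1,5) aabac: ∅
  cell(0,5) baabac: ∅

S ∉ T[0,5] ⇒ NO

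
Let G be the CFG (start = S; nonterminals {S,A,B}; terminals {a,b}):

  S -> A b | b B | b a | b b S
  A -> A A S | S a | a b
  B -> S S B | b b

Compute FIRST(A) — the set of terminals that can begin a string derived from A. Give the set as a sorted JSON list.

FIRST iteration:
pass 1:
  A via A→a b: +{a}
  B via B→b b: +{b}
  S via S→A b: +{a}
  S via S→b B: +{b}
  FIRST(S)={a,b}  FIRST(A)={a}  FIRST(B)={b}
pass 2:
  A via A→S a: +{b}
  B via B→S S B: +{a}
  FIRST(S)={a,b}  FIRST(A)={a,b}  FIRST(B)={a,b}
pass 3: done
  FIRST(S)={a,b}  FIRST(A)={a,b}  FIRST(B)={a,b}

FIRST(A) = ["a", "b"]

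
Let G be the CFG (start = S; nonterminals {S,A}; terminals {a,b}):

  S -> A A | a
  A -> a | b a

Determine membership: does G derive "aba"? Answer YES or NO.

CNF form of G:
  S -> A A | a
  A -> T0 T1 | a
  T0 -> b
  T1 -> a

CYK table (by increasing span):
  [0..0]={A,S,T1}  "a"  orig:{A,S}
  [1..1]={T0}  "b"  orig:{}
  [2..2]={A,S,T1}  "a"  orig:{A,S}
  [0..1]=∅  "ab"
  [1..2]={A}  "ba"
  [0..2]={S}  "aba"

S ∈ T[0,2] ⇒ YES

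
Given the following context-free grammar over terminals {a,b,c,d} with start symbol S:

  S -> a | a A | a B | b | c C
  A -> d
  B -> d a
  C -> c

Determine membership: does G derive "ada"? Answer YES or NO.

Convert to CNF:
  S -> T1 A | T1 B | T2 C | a | b
  A -> d
  B -> T0 T1
  C -> c
  T0 -> d
  T1 -> a
  T2 -> c

Fill CYK table bottom-up:
  T[0,0] 'a' = {S,T1}  orig:{S}
  T[1,1] 'd' = {A,T0}  orig:{A}
  T[2,2] 'a' = {S,T1}  orig:{S}
  T[0,1] 'ad' = {S}
  T[1,2] 'da' = {B}
  T[0,2] 'ada' = {S}

S ∈ T[0,2] ⇒ YES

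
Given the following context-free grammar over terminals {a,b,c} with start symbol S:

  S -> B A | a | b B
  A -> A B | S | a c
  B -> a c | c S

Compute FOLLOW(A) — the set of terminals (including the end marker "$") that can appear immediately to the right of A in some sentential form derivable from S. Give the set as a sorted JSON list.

FIRST iteration:
iter 1:
  A via A→a c: +{a}
  B via B→a c: +{a}
  B via B→c S: +{c}
  S via S→B A: +{a,c}
  S via S→b B: +{b}
  S: {a,b,c}  A: {a}  B: {a,c}
iter 2:
  A via A→S: +{b,c}
  S: {a,b,c}  A: {a,b,c}  B: {a,c}
iter 3: (no change)
  S: {a,b,c}  A: {a,b,c}  B: {a,c}

FOLLOW sets:
initialize: $ ∈ FOLLOW(S)
[1]
  A→A B: FOLLOW(A) ⊇ FIRST(B) = {a,c}; new: +{a,c}
  A→A B: FOLLOW(B) ⊇ FOLLOW(A) ⊇ {a,c}; new: +{a,c}
  A→S: FOLLOW(S) ⊇ FOLLOW(A) ⊇ {a,c}; new: +{a,c}
  S→B A: FOLLOW(B) ⊇ FIRST(A) = {a,b,c}; new: +{b}
  S→B A: FOLLOW(A) ⊇ FOLLOW(S) ⊇ {$,a,c}; new: +{$}
  S→b B: FOLLOW(B) ⊇ FOLLOW(S) ⊇ {$,a,c}; new: +{$}
  S: {$,a,c}  A: {$,a,c}  B: {$,a,b,c}
[2]
  B→c S: FOLLOW(S) ⊇ FOLLOW(B) ⊇ {$,a,b,c}; new: +{b}
  S→B A: FOLLOW(A) ⊇ FOLLOW(S) ⊇ {$,a,b,c}; new: +{b}
  S: {$,a,b,c}  A: {$,a,b,c}  B: {$,a,b,c}
[3] (no change)
  S: {$,a,b,c}  A: {$,a,b,c}  B: {$,a,b,c}

FOLLOW(A) = ["$", "a", "b", "c"]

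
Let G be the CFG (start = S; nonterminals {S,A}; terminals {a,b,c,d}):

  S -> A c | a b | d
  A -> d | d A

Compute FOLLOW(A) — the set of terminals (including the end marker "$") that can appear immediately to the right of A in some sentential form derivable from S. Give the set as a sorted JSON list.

Compute FIRST by fixpoint:
[1]
  A via A→d: +{d}
  S via S→A c: +{d}
  S via S→a b: +{a}
  FIRST[S]={a,d}  FIRST[A]={d}
[2] — fixpoint
  FIRST[S]={a,d}  FIRST[A]={d}

FOLLOW iteration:
seed FOLLOW(S) with $
round 1:
  S→A c: FOLLOW(A) ⊇ FIRST(c) = {c}; new: +{c}
  S: {$}  A: {c}
round 2: (stable)
  S: {$}  A: {c}

FOLLOW(A) = ["c"]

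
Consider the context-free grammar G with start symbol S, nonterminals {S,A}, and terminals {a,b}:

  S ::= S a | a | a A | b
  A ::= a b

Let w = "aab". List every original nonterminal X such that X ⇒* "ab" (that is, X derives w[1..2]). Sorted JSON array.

CNF form of G:
  S -> S T0 | T0 A | a | b
  A -> T0 T1
  T0 -> a
  T1 -> b

Fill CYK table bottom-up, restricted to cells inside w[1..2]:
  T[1,1] 'a' = {S,T0}  orig:{S}
  T[2,2] 'b' = {S,T1}  orig:{S}
  T[1,2] 'ab' = {A}

Original NTs in T[1,2] deriving "ab": ["A"]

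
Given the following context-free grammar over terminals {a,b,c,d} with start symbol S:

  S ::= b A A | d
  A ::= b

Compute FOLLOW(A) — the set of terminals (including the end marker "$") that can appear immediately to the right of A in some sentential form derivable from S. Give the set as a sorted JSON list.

FIRST iteration:
iter 1:
  A via A→b: +{b}
  S via S→b A A: +{b}
  S via S→d: +{d}
  FIRST(S)={b,d}  FIRST(A)={b}
iter 2: (stable)
  FIRST(S)={b,d}  FIRST(A)={b}

Compute FOLLOW by fixpoint:
FOLLOW(S) := {$}
iter 1:
  S→b A A: FOLLOW(A) ⊇ FIRST(A) = {b}; new: +{b}
  S→b A A: FOLLOW(A) ⊇ FOLLOW(S) ⊇ {$}; new: +{$}
  S: {$}  A: {$,b}
iter 2: (no change)
  S: {$}  A: {$,b}

FOLLOW(A) = ["$", "b"]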